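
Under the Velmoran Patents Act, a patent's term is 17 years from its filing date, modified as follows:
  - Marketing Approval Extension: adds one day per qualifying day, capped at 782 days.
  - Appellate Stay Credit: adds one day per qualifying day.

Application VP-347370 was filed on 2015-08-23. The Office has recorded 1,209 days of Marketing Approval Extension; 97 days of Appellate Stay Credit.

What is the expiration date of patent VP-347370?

Base term: filing date + 17 years → 23 August 2032.
Marketing Approval Extension: 1209 days claimed exceeds the 782-day cap, so +782 days → 14 October 2034.
Appellate Stay Credit: +97 days → 19 January 2035.

January 19, 2035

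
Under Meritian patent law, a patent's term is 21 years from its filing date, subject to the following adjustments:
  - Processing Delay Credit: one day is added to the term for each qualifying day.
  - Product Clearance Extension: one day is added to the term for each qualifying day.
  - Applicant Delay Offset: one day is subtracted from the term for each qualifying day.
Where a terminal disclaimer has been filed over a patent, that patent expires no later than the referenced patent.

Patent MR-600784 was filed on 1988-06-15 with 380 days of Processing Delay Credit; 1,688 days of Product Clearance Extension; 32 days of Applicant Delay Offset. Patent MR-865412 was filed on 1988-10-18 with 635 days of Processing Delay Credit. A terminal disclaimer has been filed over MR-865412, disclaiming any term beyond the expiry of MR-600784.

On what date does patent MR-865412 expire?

Natural term of MR-865412:
  Base: filing + 21 years → 18 October 2009.
  Processing Delay Credit: +635 days → 15 July 2011.
Expiry of referenced patent MR-600784:
  Base: filing + 21 years → 15 June 2009.
  Processing Delay Credit: +380 days → 30 June 2010.
  Product Clearance Extension: +1688 days → 12 February 2015.
  Applicant Delay Offset: −32 days → 11 January 2015.
Terminal disclaimer: MR-865412 expires on the earlier of 15 July 2011 and 11 January 2015.

July 15, 2011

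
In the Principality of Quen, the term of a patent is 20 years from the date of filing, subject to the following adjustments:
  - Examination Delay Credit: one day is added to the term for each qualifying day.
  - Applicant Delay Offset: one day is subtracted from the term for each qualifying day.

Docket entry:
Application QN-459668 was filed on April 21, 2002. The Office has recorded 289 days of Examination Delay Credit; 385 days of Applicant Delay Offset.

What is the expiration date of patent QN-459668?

Base term: filing date + 20 years → 21 April 2022.
Examination Delay Credit: +289 days → 4 February 2023.
Applicant Delay Offset: −385 days → 15 January 2022.

2022-01-15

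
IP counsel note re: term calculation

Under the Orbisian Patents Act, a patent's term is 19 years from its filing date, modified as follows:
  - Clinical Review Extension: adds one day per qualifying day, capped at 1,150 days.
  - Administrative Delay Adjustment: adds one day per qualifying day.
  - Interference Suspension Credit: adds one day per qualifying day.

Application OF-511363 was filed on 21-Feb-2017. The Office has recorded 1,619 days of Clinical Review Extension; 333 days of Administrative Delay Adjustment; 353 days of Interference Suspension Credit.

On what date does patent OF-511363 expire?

March 2, 2041

Base term: filing date + 19 years → 21 February 2036.
Clinical Review Extension: 1619 days claimed exceeds the 1150-day cap, so +1150 days → 16 April 2039.
Administrative Delay Adjustment: +333 days → 14 March 2040.
Interference Suspension Credit: +353 days → 2 March 2041.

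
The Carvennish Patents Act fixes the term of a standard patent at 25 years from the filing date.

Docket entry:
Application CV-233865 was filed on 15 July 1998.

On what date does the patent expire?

Filing date + 25 years → 15 July 2023.

July 15, 2023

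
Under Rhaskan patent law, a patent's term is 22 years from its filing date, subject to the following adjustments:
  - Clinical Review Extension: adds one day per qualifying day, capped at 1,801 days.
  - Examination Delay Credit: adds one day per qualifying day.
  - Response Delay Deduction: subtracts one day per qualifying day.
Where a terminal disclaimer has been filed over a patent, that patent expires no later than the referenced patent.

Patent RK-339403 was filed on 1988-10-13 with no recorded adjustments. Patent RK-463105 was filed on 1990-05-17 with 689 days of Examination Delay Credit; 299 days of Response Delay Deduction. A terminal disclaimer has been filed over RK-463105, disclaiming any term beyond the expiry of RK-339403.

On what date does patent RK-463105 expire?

Natural term of RK-463105:
  Base: filing + 22 years → 17 May 2012.
  Examination Delay Credit: +689 days → 6 April 2014.
  Response Delay Deduction: −299 days → 11 June 2013.
Expiry of referenced patent RK-339403:
  Base: filing + 22 years → 13 October 2010.
Terminal disclaimer: RK-463105 expires on the earlier of 11 June 2013 and 13 October 2010.

October 13, 2010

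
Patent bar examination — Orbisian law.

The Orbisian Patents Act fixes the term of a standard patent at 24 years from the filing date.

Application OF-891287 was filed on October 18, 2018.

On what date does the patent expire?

October 18, 2042

Filing date + 24 years → 18 October 2042.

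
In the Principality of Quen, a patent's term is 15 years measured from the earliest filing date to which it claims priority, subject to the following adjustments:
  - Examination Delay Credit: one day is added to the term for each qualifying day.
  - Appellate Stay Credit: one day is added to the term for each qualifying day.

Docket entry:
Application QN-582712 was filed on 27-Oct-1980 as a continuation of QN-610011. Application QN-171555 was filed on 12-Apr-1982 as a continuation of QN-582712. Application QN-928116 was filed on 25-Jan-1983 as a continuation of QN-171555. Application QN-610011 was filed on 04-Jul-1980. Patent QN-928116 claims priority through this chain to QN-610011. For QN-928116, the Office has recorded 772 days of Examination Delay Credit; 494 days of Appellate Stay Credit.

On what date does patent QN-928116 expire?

Earliest priority filing: 4 July 1980.
Base term: 4 July 1980 + 15 years → 4 July 1995.
Examination Delay Credit: +772 days → 14 August 1997.
Appellate Stay Credit: +494 days → 21 December 1998.

December 21, 1998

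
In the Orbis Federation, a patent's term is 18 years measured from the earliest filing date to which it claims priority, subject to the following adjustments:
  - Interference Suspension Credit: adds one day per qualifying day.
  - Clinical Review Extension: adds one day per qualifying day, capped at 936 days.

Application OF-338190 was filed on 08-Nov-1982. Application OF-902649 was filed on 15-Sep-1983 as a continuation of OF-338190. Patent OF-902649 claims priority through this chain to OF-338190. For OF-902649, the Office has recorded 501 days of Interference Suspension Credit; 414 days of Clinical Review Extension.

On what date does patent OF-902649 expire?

May 12, 2003

Earliest priority filing: 8 November 1982.
Base term: 8 November 1982 + 18 years → 8 November 2000.
Interference Suspension Credit: +501 days → 24 March 2002.
Clinical Review Extension: 414 days (within the 936-day cap) → +414 days → 12 May 2003.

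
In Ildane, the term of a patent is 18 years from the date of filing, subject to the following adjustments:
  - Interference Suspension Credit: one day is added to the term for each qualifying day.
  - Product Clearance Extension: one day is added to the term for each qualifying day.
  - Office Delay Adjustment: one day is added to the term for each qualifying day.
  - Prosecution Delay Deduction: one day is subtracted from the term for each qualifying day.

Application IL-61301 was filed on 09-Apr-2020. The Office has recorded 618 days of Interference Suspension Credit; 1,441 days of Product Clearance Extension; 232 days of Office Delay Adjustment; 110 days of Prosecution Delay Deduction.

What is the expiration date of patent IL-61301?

March 29, 2044

Base term: filing date + 18 years → 9 April 2038.
Interference Suspension Credit: +618 days → 18 December 2039.
Product Clearance Extension: +1441 days → 28 November 2043.
Office Delay Adjustment: +232 days → 17 July 2044.
Prosecution Delay Deduction: −110 days → 29 March 2044.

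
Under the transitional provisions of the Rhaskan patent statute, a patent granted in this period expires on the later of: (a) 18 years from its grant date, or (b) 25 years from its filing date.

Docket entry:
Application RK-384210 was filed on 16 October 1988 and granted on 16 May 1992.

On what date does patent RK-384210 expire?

(a) grant + 18 years → 16 May 2010.
(b) filing + 25 years → 16 October 2013.
Later of the two: 16 October 2013.

2013-10-16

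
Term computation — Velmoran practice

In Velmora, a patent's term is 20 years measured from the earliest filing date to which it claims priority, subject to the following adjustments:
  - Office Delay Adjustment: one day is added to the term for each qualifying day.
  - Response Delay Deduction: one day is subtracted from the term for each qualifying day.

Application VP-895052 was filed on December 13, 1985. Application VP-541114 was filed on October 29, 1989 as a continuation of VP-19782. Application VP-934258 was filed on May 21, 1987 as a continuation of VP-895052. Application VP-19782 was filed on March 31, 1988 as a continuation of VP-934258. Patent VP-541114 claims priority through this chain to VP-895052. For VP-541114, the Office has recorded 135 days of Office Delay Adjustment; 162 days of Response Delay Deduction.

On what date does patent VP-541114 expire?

Earliest priority filing: 13 December 1985.
Base term: 13 December 1985 + 20 years → 13 December 2005.
Office Delay Adjustment: +135 days → 27 April 2006.
Response Delay Deduction: −162 days → 16 November 2005.

November 16, 2005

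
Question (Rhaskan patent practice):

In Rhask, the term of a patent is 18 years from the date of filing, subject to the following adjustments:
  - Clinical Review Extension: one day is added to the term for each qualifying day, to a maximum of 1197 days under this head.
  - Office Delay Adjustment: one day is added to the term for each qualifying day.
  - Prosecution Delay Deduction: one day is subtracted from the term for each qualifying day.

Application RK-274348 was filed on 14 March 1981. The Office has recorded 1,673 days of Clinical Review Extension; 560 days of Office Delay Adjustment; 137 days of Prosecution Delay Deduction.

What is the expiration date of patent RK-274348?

2003-08-20

Base term: filing date + 18 years → 14 March 1999.
Clinical Review Extension: 1673 days claimed exceeds the 1197-day cap, so +1197 days → 23 June 2002.
Office Delay Adjustment: +560 days → 4 January 2004.
Prosecution Delay Deduction: −137 days → 20 August 2003.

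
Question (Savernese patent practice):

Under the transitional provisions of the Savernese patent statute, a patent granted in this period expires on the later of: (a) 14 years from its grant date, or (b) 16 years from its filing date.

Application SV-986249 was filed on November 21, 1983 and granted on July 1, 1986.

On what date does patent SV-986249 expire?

2000-07-01

(a) grant + 14 years → 1 July 2000.
(b) filing + 16 years → 21 November 1999.
Later of the two: 1 July 2000.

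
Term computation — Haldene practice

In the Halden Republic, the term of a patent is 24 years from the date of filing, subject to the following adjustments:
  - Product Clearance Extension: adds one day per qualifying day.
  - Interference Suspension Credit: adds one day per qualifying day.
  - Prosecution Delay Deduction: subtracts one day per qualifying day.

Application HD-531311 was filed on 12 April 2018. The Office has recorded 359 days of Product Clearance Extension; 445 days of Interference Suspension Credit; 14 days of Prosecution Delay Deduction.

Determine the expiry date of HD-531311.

Base term: filing date + 24 years → 12 April 2042.
Product Clearance Extension: +359 days → 6 April 2043.
Interference Suspension Credit: +445 days → 24 June 2044.
Prosecution Delay Deduction: −14 days → 10 June 2044.

June 10, 2044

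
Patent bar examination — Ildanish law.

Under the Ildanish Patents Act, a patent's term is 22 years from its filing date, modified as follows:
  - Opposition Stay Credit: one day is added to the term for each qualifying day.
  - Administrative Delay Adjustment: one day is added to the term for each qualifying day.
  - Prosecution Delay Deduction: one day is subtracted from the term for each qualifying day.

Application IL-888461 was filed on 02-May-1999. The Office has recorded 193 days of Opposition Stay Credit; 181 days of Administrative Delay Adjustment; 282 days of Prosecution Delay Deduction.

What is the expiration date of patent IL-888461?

Base term: filing date + 22 years → 2 May 2021.
Opposition Stay Credit: +193 days → 11 November 2021.
Administrative Delay Adjustment: +181 days → 11 May 2022.
Prosecution Delay Deduction: −282 days → 2 August 2021.

August 2, 2021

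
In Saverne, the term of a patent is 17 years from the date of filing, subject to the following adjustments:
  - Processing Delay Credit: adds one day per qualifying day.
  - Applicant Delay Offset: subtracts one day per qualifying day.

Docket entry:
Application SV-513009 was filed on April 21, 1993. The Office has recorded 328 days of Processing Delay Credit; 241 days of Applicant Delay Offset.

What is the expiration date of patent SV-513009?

2010-07-17

Base term: filing date + 17 years → 21 April 2010.
Processing Delay Credit: +328 days → 15 March 2011.
Applicant Delay Offset: −241 days → 17 July 2010.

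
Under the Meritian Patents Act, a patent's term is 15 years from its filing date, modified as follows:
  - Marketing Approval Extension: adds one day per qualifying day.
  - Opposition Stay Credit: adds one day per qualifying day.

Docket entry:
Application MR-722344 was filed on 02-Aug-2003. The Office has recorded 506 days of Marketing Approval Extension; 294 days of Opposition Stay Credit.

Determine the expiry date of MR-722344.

2020-10-10

Base term: filing date + 15 years → 2 August 2018.
Marketing Approval Extension: +506 days → 21 December 2019.
Opposition Stay Credit: +294 days → 10 October 2020.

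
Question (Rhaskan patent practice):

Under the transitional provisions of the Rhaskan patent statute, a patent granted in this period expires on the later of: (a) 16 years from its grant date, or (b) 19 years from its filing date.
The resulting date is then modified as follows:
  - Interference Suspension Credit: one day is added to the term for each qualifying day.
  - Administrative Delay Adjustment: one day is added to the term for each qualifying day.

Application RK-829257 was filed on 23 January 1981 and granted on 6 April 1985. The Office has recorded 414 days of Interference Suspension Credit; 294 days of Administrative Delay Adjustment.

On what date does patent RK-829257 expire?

March 15, 2003

(a) grant + 16 years → 6 April 2001.
(b) filing + 19 years → 23 January 2000.
Later of the two: 6 April 2001.
Interference Suspension Credit: +414 days → 25 May 2002.
Administrative Delay Adjustment: +294 days → 15 March 2003.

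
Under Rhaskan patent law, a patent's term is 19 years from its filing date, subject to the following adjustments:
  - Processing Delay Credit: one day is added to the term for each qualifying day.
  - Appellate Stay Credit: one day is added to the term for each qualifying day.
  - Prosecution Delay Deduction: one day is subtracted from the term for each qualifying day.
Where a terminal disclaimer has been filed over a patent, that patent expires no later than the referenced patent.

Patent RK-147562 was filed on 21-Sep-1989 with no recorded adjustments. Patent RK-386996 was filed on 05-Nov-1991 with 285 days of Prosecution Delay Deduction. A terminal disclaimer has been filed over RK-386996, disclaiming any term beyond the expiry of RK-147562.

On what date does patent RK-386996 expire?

Natural term of RK-386996:
  Base: filing + 19 years → 5 November 2010.
  Prosecution Delay Deduction: −285 days → 24 January 2010.
Expiry of referenced patent RK-147562:
  Base: filing + 19 years → 21 September 2008.
Terminal disclaimer: RK-386996 expires on the earlier of 24 January 2010 and 21 September 2008.

2008-09-21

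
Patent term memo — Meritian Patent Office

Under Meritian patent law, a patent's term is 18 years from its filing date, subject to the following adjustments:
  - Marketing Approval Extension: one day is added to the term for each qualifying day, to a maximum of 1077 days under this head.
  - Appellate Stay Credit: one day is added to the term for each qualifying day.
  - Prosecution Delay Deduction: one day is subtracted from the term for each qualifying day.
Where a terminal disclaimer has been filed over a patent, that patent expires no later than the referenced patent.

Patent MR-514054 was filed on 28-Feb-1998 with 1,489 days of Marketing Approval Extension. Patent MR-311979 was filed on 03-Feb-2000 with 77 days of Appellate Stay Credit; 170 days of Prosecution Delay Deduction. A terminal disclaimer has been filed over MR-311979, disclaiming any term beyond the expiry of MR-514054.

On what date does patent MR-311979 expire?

2017-11-02

Natural term of MR-311979:
  Base: filing + 18 years → 3 February 2018.
  Appellate Stay Credit: +77 days → 21 April 2018.
  Prosecution Delay Deduction: −170 days → 2 November 2017.
Expiry of referenced patent MR-514054:
  Base: filing + 18 years → 28 February 2016.
  Marketing Approval Extension: 1489 days claimed exceeds the 1077-day cap, so +1077 days → 9 February 2019.
Terminal disclaimer: MR-311979 expires on the earlier of 2 November 2017 and 9 February 2019.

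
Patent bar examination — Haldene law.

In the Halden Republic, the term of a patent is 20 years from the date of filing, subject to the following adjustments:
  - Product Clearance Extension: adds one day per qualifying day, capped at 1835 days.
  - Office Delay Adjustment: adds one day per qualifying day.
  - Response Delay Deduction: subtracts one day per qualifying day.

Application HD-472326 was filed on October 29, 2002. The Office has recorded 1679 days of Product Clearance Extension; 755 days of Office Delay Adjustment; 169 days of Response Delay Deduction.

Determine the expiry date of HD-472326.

January 10, 2029

Base term: filing date + 20 years → 29 October 2022.
Product Clearance Extension: 1679 days (within the 1835-day cap) → +1679 days → 4 June 2027.
Office Delay Adjustment: +755 days → 28 June 2029.
Response Delay Deduction: −169 days → 10 January 2029.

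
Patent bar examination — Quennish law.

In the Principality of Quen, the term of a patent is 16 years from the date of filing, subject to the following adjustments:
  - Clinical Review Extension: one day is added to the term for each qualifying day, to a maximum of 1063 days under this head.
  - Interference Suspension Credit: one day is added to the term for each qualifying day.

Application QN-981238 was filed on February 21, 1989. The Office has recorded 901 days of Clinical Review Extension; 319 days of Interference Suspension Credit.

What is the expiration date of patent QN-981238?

Base term: filing date + 16 years → 21 February 2005.
Clinical Review Extension: 901 days (within the 1063-day cap) → +901 days → 11 August 2007.
Interference Suspension Credit: +319 days → 25 June 2008.

June 25, 2008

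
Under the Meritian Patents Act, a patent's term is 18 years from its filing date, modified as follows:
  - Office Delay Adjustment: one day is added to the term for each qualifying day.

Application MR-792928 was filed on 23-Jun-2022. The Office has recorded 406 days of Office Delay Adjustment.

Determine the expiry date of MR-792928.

Base term: filing date + 18 years → 23 June 2040.
Office Delay Adjustment: +406 days → 3 August 2041.

2041-08-03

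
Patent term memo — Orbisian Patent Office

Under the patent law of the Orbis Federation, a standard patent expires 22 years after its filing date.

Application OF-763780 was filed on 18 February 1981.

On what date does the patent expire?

2003-02-18

Filing date + 22 years → 18 February 2003.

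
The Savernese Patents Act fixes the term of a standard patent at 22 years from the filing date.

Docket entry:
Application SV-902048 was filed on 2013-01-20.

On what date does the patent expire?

January 20, 2035

Filing date + 22 years → 20 January 2035.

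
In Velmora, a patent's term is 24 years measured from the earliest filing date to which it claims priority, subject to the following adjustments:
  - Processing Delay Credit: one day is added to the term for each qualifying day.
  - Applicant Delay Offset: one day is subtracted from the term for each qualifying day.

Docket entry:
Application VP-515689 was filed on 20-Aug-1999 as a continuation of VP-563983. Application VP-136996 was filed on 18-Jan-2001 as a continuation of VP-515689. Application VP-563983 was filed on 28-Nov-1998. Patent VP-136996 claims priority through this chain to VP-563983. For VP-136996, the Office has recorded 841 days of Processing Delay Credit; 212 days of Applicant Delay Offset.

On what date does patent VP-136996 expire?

2024-08-18

Earliest priority filing: 28 November 1998.
Base term: 28 November 1998 + 24 years → 28 November 2022.
Processing Delay Credit: +841 days → 18 March 2025.
Applicant Delay Offset: −212 days → 18 August 2024.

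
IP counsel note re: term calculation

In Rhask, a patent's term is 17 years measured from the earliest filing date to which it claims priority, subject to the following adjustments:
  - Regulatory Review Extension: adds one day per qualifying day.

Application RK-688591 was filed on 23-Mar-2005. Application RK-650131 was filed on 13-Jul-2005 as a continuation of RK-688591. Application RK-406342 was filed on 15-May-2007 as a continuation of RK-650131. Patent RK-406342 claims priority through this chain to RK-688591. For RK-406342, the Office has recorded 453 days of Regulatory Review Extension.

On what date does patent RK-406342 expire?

2023-06-19

Earliest priority filing: 23 March 2005.
Base term: 23 March 2005 + 17 years → 23 March 2022.
Regulatory Review Extension: +453 days → 19 June 2023.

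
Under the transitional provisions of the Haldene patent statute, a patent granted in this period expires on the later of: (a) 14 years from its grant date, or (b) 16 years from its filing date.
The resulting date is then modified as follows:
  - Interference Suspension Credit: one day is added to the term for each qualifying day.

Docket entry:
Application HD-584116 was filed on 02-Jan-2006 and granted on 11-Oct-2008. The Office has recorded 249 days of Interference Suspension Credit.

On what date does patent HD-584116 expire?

2023-06-17

(a) grant + 14 years → 11 October 2022.
(b) filing + 16 years → 2 January 2022.
Later of the two: 11 October 2022.
Interference Suspension Credit: +249 days → 17 June 2023.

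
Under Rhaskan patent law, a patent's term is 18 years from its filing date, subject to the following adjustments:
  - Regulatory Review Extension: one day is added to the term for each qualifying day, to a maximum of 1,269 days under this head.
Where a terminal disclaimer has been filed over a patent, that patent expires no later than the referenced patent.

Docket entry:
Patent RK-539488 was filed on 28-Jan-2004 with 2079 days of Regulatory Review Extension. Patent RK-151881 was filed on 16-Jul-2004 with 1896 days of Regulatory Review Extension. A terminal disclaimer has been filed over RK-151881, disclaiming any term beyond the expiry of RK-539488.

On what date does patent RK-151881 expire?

Natural term of RK-151881:
  Base: filing + 18 years → 16 July 2022.
  Regulatory Review Extension: 1896 days claimed exceeds the 1269-day cap, so +1269 days → 5 January 2026.
Expiry of referenced patent RK-539488:
  Base: filing + 18 years → 28 January 2022.
  Regulatory Review Extension: 2079 days claimed exceeds the 1269-day cap, so +1269 days → 20 July 2025.
Terminal disclaimer: RK-151881 expires on the earlier of 5 January 2026 and 20 July 2025.

2025-07-20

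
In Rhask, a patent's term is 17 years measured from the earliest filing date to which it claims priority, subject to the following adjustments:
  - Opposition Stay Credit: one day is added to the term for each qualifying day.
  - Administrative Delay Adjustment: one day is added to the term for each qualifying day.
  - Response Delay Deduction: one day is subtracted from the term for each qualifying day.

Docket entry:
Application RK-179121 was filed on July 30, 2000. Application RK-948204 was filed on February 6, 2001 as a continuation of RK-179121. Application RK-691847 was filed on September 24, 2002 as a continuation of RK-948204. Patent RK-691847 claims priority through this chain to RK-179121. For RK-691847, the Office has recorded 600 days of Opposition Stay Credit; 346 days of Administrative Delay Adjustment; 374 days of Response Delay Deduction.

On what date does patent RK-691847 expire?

Earliest priority filing: 30 July 2000.
Base term: 30 July 2000 + 17 years → 30 July 2017.
Opposition Stay Credit: +600 days → 22 March 2019.
Administrative Delay Adjustment: +346 days → 2 March 2020.
Response Delay Deduction: −374 days → 22 February 2019.

February 22, 2019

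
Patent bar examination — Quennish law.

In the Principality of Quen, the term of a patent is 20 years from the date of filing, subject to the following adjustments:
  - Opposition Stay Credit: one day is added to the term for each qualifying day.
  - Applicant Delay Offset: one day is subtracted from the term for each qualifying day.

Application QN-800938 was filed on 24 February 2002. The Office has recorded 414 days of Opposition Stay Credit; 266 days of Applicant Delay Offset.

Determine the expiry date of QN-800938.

2022-07-22

Base term: filing date + 20 years → 24 February 2022.
Opposition Stay Credit: +414 days → 14 April 2023.
Applicant Delay Offset: −266 days → 22 July 2022.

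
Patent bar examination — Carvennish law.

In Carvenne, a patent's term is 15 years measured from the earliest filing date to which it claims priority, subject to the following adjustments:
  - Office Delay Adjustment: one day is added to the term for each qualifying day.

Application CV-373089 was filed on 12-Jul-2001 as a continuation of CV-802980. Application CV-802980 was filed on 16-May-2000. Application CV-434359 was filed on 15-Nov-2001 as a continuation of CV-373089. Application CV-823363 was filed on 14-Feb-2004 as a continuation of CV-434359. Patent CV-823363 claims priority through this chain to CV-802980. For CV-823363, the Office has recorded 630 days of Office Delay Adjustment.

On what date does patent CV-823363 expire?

Earliest priority filing: 16 May 2000.
Base term: 16 May 2000 + 15 years → 16 May 2015.
Office Delay Adjustment: +630 days → 4 February 2017.

2017-02-04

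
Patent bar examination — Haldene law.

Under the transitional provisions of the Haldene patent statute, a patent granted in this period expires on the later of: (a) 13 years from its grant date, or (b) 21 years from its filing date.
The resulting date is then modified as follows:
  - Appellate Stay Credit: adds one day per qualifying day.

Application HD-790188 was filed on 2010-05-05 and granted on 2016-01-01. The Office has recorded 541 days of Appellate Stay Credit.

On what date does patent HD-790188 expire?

October 27, 2032

(a) grant + 13 years → 1 January 2029.
(b) filing + 21 years → 5 May 2031.
Later of the two: 5 May 2031.
Appellate Stay Credit: +541 days → 27 October 2032.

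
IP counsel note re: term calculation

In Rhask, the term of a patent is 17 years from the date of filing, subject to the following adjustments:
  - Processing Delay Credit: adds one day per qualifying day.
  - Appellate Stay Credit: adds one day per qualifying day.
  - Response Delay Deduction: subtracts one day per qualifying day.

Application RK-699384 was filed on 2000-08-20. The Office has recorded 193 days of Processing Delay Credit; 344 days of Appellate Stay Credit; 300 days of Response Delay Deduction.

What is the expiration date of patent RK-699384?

Base term: filing date + 17 years → 20 August 2017.
Processing Delay Credit: +193 days → 1 March 2018.
Appellate Stay Credit: +344 days → 8 February 2019.
Response Delay Deduction: −300 days → 14 April 2018.

2018-04-14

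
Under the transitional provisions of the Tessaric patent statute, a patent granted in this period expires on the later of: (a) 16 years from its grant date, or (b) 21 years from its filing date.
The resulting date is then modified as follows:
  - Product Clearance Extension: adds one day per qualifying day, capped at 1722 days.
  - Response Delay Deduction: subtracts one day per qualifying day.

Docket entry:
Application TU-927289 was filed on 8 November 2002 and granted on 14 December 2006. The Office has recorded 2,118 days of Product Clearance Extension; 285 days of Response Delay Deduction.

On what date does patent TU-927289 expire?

2027-10-15

(a) grant + 16 years → 14 December 2022.
(b) filing + 21 years → 8 November 2023.
Later of the two: 8 November 2023.
Product Clearance Extension: 2118 days claimed exceeds the 1722-day cap, so +1722 days → 26 July 2028.
Response Delay Deduction: −285 days → 15 October 2027.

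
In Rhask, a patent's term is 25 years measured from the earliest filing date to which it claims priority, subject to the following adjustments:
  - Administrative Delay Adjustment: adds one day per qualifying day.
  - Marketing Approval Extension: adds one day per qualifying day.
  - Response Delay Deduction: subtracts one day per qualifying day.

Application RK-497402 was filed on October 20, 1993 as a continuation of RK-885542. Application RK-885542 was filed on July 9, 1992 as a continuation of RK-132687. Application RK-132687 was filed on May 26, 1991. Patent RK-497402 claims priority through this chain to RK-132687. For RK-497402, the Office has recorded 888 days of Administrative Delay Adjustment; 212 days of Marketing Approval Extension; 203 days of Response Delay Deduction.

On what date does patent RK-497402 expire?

November 9, 2018

Earliest priority filing: 26 May 1991.
Base term: 26 May 1991 + 25 years → 26 May 2016.
Administrative Delay Adjustment: +888 days → 31 October 2018.
Marketing Approval Extension: +212 days → 31 May 2019.
Response Delay Deduction: −203 days → 9 November 2018.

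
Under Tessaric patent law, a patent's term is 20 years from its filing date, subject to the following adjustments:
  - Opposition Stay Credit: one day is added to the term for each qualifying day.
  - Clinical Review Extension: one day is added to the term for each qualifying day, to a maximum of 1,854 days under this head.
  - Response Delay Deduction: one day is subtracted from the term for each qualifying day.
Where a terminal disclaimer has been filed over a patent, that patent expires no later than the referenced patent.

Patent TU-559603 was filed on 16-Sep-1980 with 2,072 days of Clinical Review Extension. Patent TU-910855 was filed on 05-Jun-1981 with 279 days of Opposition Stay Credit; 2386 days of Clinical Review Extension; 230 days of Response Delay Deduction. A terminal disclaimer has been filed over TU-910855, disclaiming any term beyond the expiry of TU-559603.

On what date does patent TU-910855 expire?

2005-10-14

Natural term of TU-910855:
  Base: filing + 20 years → 5 June 2001.
  Opposition Stay Credit: +279 days → 11 March 2002.
  Clinical Review Extension: 2386 days claimed exceeds the 1854-day cap, so +1854 days → 8 April 2007.
  Response Delay Deduction: −230 days → 21 August 2006.
Expiry of referenced patent TU-559603:
  Base: filing + 20 years → 16 September 2000.
  Clinical Review Extension: 2072 days claimed exceeds the 1854-day cap, so +1854 days → 14 October 2005.
Terminal disclaimer: TU-910855 expires on the earlier of 21 August 2006 and 14 October 2005.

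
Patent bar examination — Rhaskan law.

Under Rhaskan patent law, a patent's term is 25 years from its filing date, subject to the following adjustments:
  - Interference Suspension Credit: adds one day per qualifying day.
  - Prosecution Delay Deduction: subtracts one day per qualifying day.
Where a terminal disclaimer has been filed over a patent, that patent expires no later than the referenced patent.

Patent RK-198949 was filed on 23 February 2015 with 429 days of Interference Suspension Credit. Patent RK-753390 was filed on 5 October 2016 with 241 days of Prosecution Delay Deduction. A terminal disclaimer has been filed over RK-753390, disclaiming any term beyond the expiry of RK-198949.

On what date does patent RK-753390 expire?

Natural term of RK-753390:
  Base: filing + 25 years → 5 October 2041.
  Prosecution Delay Deduction: −241 days → 6 February 2041.
Expiry of referenced patent RK-198949:
  Base: filing + 25 years → 23 February 2040.
  Interference Suspension Credit: +429 days → 27 April 2041.
Terminal disclaimer: RK-753390 expires on the earlier of 6 February 2041 and 27 April 2041.

February 6, 2041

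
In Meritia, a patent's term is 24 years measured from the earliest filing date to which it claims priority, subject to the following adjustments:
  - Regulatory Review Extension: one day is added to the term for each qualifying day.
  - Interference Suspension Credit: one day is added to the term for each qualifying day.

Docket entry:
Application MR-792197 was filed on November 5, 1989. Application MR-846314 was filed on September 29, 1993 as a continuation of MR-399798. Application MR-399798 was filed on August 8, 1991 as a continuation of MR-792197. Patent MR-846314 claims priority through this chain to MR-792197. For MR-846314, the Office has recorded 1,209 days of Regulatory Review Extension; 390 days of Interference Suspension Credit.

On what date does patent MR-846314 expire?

Earliest priority filing: 5 November 1989.
Base term: 5 November 1989 + 24 years → 5 November 2013.
Regulatory Review Extension: +1209 days → 26 February 2017.
Interference Suspension Credit: +390 days → 23 March 2018.

2018-03-23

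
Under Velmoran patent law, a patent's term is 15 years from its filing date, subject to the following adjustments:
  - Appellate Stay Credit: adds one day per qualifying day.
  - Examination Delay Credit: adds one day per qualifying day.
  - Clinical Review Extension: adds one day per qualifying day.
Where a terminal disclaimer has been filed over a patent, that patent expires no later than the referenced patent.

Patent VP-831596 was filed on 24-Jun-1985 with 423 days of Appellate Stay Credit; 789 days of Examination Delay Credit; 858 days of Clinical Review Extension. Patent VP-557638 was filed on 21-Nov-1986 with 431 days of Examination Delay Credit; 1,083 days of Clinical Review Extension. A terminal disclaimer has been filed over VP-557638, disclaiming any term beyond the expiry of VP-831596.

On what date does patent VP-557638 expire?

Natural term of VP-557638:
  Base: filing + 15 years → 21 November 2001.
  Examination Delay Credit: +431 days → 26 January 2003.
  Clinical Review Extension: +1083 days → 13 January 2006.
Expiry of referenced patent VP-831596:
  Base: filing + 15 years → 24 June 2000.
  Appellate Stay Credit: +423 days → 21 August 2001.
  Examination Delay Credit: +789 days → 19 October 2003.
  Clinical Review Extension: +858 days → 23 February 2006.
Terminal disclaimer: VP-557638 expires on the earlier of 13 January 2006 and 23 February 2006.

January 13, 2006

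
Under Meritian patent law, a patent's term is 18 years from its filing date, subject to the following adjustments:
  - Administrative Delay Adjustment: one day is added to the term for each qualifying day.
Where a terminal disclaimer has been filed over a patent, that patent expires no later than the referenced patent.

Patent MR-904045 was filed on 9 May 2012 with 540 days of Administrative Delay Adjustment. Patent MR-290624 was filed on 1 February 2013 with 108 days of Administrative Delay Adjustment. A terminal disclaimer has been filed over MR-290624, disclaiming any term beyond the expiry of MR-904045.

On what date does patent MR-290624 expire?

Natural term of MR-290624:
  Base: filing + 18 years → 1 February 2031.
  Administrative Delay Adjustment: +108 days → 20 May 2031.
Expiry of referenced patent MR-904045:
  Base: filing + 18 years → 9 May 2030.
  Administrative Delay Adjustment: +540 days → 31 October 2031.
Terminal disclaimer: MR-290624 expires on the earlier of 20 May 2031 and 31 October 2031.

2031-05-20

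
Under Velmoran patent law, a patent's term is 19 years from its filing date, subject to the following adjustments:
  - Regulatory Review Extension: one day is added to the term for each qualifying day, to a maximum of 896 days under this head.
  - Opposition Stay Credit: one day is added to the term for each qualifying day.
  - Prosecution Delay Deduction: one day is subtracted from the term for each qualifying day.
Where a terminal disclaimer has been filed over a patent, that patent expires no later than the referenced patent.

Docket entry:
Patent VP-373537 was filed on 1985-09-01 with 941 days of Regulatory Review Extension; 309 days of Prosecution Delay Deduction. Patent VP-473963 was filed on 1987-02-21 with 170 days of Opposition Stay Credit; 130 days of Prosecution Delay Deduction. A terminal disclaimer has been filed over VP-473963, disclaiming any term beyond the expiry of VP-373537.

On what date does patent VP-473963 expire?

Natural term of VP-473963:
  Base: filing + 19 years → 21 February 2006.
  Opposition Stay Credit: +170 days → 10 August 2006.
  Prosecution Delay Deduction: −130 days → 2 April 2006.
Expiry of referenced patent VP-373537:
  Base: filing + 19 years → 1 September 2004.
  Regulatory Review Extension: 941 days claimed exceeds the 896-day cap, so +896 days → 14 February 2007.
  Prosecution Delay Deduction: −309 days → 11 April 2006.
Terminal disclaimer: VP-473963 expires on the earlier of 2 April 2006 and 11 April 2006.

April 2, 2006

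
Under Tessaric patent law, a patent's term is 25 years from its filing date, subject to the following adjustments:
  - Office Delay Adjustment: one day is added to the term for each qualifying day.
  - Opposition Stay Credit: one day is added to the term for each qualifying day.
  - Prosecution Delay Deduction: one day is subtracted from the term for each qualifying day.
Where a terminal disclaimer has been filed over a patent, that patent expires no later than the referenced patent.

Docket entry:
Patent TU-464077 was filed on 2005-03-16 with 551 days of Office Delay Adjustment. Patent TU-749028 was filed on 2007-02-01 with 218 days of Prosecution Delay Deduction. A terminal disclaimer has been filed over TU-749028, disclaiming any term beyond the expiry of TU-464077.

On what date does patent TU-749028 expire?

June 28, 2031

Natural term of TU-749028:
  Base: filing + 25 years → 1 February 2032.
  Prosecution Delay Deduction: −218 days → 28 June 2031.
Expiry of referenced patent TU-464077:
  Base: filing + 25 years → 16 March 2030.
  Office Delay Adjustment: +551 days → 18 September 2031.
Terminal disclaimer: TU-749028 expires on the earlier of 28 June 2031 and 18 September 2031.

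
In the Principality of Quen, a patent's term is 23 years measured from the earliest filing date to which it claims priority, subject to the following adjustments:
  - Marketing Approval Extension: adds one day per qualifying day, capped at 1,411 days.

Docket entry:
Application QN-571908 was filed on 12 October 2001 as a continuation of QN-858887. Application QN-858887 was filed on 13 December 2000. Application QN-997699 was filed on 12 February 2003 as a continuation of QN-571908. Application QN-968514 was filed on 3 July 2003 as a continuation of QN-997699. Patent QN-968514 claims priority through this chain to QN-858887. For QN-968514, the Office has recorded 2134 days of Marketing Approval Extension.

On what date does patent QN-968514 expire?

October 24, 2027

Earliest priority filing: 13 December 2000.
Base term: 13 December 2000 + 23 years → 13 December 2023.
Marketing Approval Extension: 2134 days claimed exceeds the 1411-day cap, so +1411 days → 24 October 2027.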